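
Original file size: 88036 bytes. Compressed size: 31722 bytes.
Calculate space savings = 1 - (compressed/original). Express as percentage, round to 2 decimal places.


ratio = compressed/original = 31722/88036 = 0.36033
savings = 1 - ratio = 1 - 0.36033 = 0.63967
as a percentage: 0.63967 * 100 = 63.97%

Space savings = 1 - 31722/88036 = 63.97%


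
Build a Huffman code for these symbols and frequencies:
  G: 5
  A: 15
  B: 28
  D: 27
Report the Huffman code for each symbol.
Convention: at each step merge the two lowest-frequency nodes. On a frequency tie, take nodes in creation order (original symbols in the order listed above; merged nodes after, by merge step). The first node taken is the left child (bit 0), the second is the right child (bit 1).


Huffman tree construction:
Step 1: Merge G(5) + A(15) = 20
Step 2: Merge (G+A)(20) + D(27) = 47
Step 3: Merge B(28) + ((G+A)+D)(47) = 75
Read each symbol's code off the tree from the root (left child = 0, right child = 1).

Codes:
  G: 100 (length 3)
  A: 101 (length 3)
  B: 0 (length 1)
  D: 11 (length 2)
Average code length: 142/75 = 1.8933 bits/symbol


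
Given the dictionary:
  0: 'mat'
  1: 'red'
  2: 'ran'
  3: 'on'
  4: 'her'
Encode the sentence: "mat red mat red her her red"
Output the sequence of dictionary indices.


Look up each word in the dictionary:
  'mat' -> 0
  'red' -> 1
  'mat' -> 0
  'red' -> 1
  'her' -> 4
  'her' -> 4
  'red' -> 1

Encoded: [0, 1, 0, 1, 4, 4, 1]


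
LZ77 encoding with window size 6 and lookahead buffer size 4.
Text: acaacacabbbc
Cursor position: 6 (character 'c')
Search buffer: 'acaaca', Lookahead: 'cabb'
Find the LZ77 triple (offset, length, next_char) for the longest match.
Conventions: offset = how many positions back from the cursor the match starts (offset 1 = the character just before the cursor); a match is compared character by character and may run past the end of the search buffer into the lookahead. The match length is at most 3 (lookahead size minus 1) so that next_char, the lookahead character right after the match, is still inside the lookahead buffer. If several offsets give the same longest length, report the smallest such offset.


Try each offset into the search buffer:
  offset=1 (pos 5, char 'a'): match length 0
  offset=2 (pos 4, char 'c'): match length 2
  offset=3 (pos 3, char 'a'): match length 0
  offset=4 (pos 2, char 'a'): match length 0
  offset=5 (pos 1, char 'c'): match length 2
  offset=6 (pos 0, char 'a'): match length 0
Longest match has length 2, found at offsets 2, 5; take the smallest, offset 2.
next_char = character at position 6 + 2 = 8 -> 'b'

Best match: offset=2, length=2 (matching 'ca' starting at position 4)
LZ77 triple: (2, 2, 'b')


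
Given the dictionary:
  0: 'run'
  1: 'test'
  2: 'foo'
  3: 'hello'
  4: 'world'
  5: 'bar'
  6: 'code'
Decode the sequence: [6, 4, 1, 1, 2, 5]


Look up each index in the dictionary:
  6 -> 'code'
  4 -> 'world'
  1 -> 'test'
  1 -> 'test'
  2 -> 'foo'
  5 -> 'bar'

Decoded: "code world test test foo bar"


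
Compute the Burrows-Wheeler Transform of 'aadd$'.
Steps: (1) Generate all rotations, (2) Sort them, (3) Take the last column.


Rotations (sorted):
  0: $aadd -> last char: d
  1: aadd$ -> last char: $
  2: add$a -> last char: a
  3: d$aad -> last char: d
  4: dd$aa -> last char: a


BWT = d$ada


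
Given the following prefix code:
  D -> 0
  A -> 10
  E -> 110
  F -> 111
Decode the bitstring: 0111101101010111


Decoding step by step:
Bits 0 -> D
Bits 111 -> F
Bits 10 -> A
Bits 110 -> E
Bits 10 -> A
Bits 10 -> A
Bits 111 -> F


Decoded message: DFAEAAF


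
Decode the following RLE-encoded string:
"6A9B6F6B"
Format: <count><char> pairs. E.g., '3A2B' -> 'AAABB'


Expanding each <count><char> pair:
  6A -> 'AAAAAA'
  9B -> 'BBBBBBBBB'
  6F -> 'FFFFFF'
  6B -> 'BBBBBB'

Decoded = AAAAAABBBBBBBBBFFFFFFBBBBBB


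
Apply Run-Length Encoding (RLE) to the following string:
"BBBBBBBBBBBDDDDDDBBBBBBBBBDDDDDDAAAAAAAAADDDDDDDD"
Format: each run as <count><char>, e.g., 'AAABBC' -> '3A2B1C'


Scanning runs left to right:
  i=0: run of 'B' x 11 -> '11B'
  i=11: run of 'D' x 6 -> '6D'
  i=17: run of 'B' x 9 -> '9B'
  i=26: run of 'D' x 6 -> '6D'
  i=32: run of 'A' x 9 -> '9A'
  i=41: run of 'D' x 8 -> '8D'

RLE = 11B6D9B6D9A8D


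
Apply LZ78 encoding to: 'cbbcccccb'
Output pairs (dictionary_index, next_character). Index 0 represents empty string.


LZ78 encoding steps:
Dictionary: {0: ''}
Step 1: w='' (idx 0), next='c' -> output (0, 'c'), add 'c' as idx 1
Step 2: w='' (idx 0), next='b' -> output (0, 'b'), add 'b' as idx 2
Step 3: w='b' (idx 2), next='c' -> output (2, 'c'), add 'bc' as idx 3
Step 4: w='c' (idx 1), next='c' -> output (1, 'c'), add 'cc' as idx 4
Step 5: w='cc' (idx 4), next='b' -> output (4, 'b'), add 'ccb' as idx 5


Encoded: [(0, 'c'), (0, 'b'), (2, 'c'), (1, 'c'), (4, 'b')]


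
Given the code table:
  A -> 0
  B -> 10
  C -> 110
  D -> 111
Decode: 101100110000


Decoding:
10 -> B
110 -> C
0 -> A
110 -> C
0 -> A
0 -> A
0 -> A


Result: BCACAAA


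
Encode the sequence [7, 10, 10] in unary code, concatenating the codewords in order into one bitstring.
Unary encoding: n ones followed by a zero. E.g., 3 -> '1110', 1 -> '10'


Encode each number as n ones followed by a terminating 0:
  7 -> 11111110 (8 bits)
  10 -> 11111111110 (11 bits)
  10 -> 11111111110 (11 bits)
Total length = 8 + 11 + 11 = 30 bits.

Unary([7, 10, 10]) = 111111101111111111011111111110 (30 bits)


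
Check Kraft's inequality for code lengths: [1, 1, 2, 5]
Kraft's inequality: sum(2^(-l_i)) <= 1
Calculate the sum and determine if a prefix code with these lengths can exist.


Sum = 2^(-1) + 2^(-1) + 2^(-2) + 2^(-5)
    = 0.5 + 0.5 + 0.25 + 0.03125
    = 41/32 = 1.28125
Since 1.28125 > 1, Kraft's inequality is NOT satisfied.
A prefix code with these lengths CANNOT exist.

Kraft sum = 1.28125. Not satisfied.


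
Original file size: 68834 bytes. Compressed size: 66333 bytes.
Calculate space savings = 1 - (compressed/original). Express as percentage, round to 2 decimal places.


ratio = compressed/original = 66333/68834 = 0.963666
savings = 1 - ratio = 1 - 0.963666 = 0.036334
as a percentage: 0.036334 * 100 = 3.63%

Space savings = 1 - 66333/68834 = 3.63%


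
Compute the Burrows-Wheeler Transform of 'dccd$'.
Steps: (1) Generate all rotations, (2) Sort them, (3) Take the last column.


Rotations (sorted):
  0: $dccd -> last char: d
  1: ccd$d -> last char: d
  2: cd$dc -> last char: c
  3: d$dcc -> last char: c
  4: dccd$ -> last char: $


BWT = ddcc$


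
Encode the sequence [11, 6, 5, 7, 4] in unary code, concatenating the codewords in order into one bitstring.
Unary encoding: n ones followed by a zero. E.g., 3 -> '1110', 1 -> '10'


Encode each number as n ones followed by a terminating 0:
  11 -> 111111111110 (12 bits)
  6 -> 1111110 (7 bits)
  5 -> 111110 (6 bits)
  7 -> 11111110 (8 bits)
  4 -> 11110 (5 bits)
Total length = 12 + 7 + 6 + 8 + 5 = 38 bits.

Unary([11, 6, 5, 7, 4]) = 11111111111011111101111101111111011110 (38 bits)


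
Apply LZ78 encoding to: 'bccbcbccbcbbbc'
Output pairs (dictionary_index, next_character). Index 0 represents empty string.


LZ78 encoding steps:
Dictionary: {0: ''}
Step 1: w='' (idx 0), next='b' -> output (0, 'b'), add 'b' as idx 1
Step 2: w='' (idx 0), next='c' -> output (0, 'c'), add 'c' as idx 2
Step 3: w='c' (idx 2), next='b' -> output (2, 'b'), add 'cb' as idx 3
Step 4: w='cb' (idx 3), next='c' -> output (3, 'c'), add 'cbc' as idx 4
Step 5: w='cbc' (idx 4), next='b' -> output (4, 'b'), add 'cbcb' as idx 5
Step 6: w='b' (idx 1), next='b' -> output (1, 'b'), add 'bb' as idx 6
Step 7: w='c' (idx 2), end of input -> output (2, '')


Encoded: [(0, 'b'), (0, 'c'), (2, 'b'), (3, 'c'), (4, 'b'), (1, 'b'), (2, '')]


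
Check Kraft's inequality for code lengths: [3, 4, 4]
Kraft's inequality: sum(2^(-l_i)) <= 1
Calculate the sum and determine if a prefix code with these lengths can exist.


Sum = 2^(-3) + 2^(-4) + 2^(-4)
    = 0.125 + 0.0625 + 0.0625
    = 4/16 = 0.25
Since 0.25 <= 1, Kraft's inequality IS satisfied.
A prefix code with these lengths CAN exist.

Kraft sum = 0.25. Satisfied.


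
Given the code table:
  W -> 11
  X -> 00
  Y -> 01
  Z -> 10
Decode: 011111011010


Decoding:
01 -> Y
11 -> W
11 -> W
01 -> Y
10 -> Z
10 -> Z


Result: YWWYZZ


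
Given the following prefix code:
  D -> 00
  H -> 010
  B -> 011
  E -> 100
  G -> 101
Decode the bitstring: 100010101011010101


Decoding step by step:
Bits 100 -> E
Bits 010 -> H
Bits 101 -> G
Bits 011 -> B
Bits 010 -> H
Bits 101 -> G


Decoded message: EHGBHG


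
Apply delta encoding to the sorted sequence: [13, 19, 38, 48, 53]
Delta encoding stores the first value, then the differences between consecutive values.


First value: 13
Deltas:
  19 - 13 = 6
  38 - 19 = 19
  48 - 38 = 10
  53 - 48 = 5


Delta encoded: [13, 6, 19, 10, 5]


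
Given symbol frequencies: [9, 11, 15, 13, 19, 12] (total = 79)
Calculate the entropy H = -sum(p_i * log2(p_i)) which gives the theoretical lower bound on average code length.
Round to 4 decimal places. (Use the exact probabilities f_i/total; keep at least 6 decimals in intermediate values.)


Per-symbol terms -p_i * log2(p_i) with p_i = f_i/79:
  p = 9/79 = 0.113924: log2(p) = -3.133856, -p*log2(p) = 0.357022
  p = 11/79 = 0.139241: log2(p) = -2.844349, -p*log2(p) = 0.396049
  p = 15/79 = 0.189873: log2(p) = -2.396890, -p*log2(p) = 0.455106
  p = 13/79 = 0.164557: log2(p) = -2.603341, -p*log2(p) = 0.428398
  p = 19/79 = 0.240506: log2(p) = -2.055853, -p*log2(p) = 0.494446
  p = 12/79 = 0.151899: log2(p) = -2.718818, -p*log2(p) = 0.412985
H = 0.357022 + 0.396049 + 0.455106 + 0.428398 + 0.494446 + 0.412985 = 2.544006

H = 2.544 bits/symbol


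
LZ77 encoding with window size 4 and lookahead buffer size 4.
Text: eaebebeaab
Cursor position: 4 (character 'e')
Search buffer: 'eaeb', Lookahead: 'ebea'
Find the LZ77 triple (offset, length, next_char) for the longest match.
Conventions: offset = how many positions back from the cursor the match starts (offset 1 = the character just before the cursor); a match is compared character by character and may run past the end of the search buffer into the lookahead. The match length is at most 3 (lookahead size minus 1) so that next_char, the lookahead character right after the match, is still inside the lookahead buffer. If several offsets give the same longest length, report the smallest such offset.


Try each offset into the search buffer:
  offset=1 (pos 3, char 'b'): match length 0
  offset=2 (pos 2, char 'e'): match length 3
  offset=3 (pos 1, char 'a'): match length 0
  offset=4 (pos 0, char 'e'): match length 1
Longest match has length 3 at offset 2.
next_char = character at position 4 + 3 = 7 -> 'a'

Best match: offset=2, length=3 (matching 'ebe' starting at position 2)
LZ77 triple: (2, 3, 'a')


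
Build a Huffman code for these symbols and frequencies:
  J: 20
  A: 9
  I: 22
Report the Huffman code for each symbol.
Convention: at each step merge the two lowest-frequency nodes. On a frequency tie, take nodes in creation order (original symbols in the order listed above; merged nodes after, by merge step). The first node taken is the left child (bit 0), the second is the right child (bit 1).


Huffman tree construction:
Step 1: Merge A(9) + J(20) = 29
Step 2: Merge I(22) + (A+J)(29) = 51
Read each symbol's code off the tree from the root (left child = 0, right child = 1).

Codes:
  J: 11 (length 2)
  A: 10 (length 2)
  I: 0 (length 1)
Average code length: 80/51 = 1.5686 bits/symbol


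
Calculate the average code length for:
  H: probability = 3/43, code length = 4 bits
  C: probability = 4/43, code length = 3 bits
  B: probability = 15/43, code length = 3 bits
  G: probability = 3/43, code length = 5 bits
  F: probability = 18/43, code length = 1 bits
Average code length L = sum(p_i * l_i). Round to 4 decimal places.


Weighted contributions p_i * l_i:
  H: (3/43) * 4 = 12/43
  C: (4/43) * 3 = 12/43
  B: (15/43) * 3 = 45/43
  G: (3/43) * 5 = 15/43
  F: (18/43) * 1 = 18/43
Sum = (12 + 12 + 45 + 15 + 18)/43 = 102/43

L = 102/43 = 2.3721 bits/symbol


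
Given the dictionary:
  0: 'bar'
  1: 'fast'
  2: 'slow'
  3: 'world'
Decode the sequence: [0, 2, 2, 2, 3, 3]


Look up each index in the dictionary:
  0 -> 'bar'
  2 -> 'slow'
  2 -> 'slow'
  2 -> 'slow'
  3 -> 'world'
  3 -> 'world'

Decoded: "bar slow slow slow world world"


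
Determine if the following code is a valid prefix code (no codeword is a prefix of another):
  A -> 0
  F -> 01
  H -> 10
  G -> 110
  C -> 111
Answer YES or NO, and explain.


Checking each pair (does one codeword prefix another?):
  A='0' vs F='01': prefix -- VIOLATION

NO -- this is NOT a valid prefix code. A (0) is a prefix of F (01).


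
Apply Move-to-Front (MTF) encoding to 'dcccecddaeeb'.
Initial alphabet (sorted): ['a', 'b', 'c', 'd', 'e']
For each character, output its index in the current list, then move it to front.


MTF encoding:
'd': index 3 in ['a', 'b', 'c', 'd', 'e'] -> ['d', 'a', 'b', 'c', 'e']
'c': index 3 in ['d', 'a', 'b', 'c', 'e'] -> ['c', 'd', 'a', 'b', 'e']
'c': index 0 in ['c', 'd', 'a', 'b', 'e'] -> ['c', 'd', 'a', 'b', 'e']
'c': index 0 in ['c', 'd', 'a', 'b', 'e'] -> ['c', 'd', 'a', 'b', 'e']
'e': index 4 in ['c', 'd', 'a', 'b', 'e'] -> ['e', 'c', 'd', 'a', 'b']
'c': index 1 in ['e', 'c', 'd', 'a', 'b'] -> ['c', 'e', 'd', 'a', 'b']
'd': index 2 in ['c', 'e', 'd', 'a', 'b'] -> ['d', 'c', 'e', 'a', 'b']
'd': index 0 in ['d', 'c', 'e', 'a', 'b'] -> ['d', 'c', 'e', 'a', 'b']
'a': index 3 in ['d', 'c', 'e', 'a', 'b'] -> ['a', 'd', 'c', 'e', 'b']
'e': index 3 in ['a', 'd', 'c', 'e', 'b'] -> ['e', 'a', 'd', 'c', 'b']
'e': index 0 in ['e', 'a', 'd', 'c', 'b'] -> ['e', 'a', 'd', 'c', 'b']
'b': index 4 in ['e', 'a', 'd', 'c', 'b'] -> ['b', 'e', 'a', 'd', 'c']


Output: [3, 3, 0, 0, 4, 1, 2, 0, 3, 3, 0, 4]


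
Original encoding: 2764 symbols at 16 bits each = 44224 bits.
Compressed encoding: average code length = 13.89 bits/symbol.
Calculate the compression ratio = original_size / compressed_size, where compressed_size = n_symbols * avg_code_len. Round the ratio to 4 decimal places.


original_size = n_symbols * orig_bits = 2764 * 16 = 44224 bits
compressed_size = n_symbols * avg_code_len = 2764 * 13.89 = 38391.96 bits
ratio = original_size / compressed_size = 44224 / 38391.96 = 1.1519

Compression ratio = 1.1519


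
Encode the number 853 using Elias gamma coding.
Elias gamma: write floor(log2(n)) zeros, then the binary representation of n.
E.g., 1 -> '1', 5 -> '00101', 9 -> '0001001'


num_bits = floor(log2(853)) + 1 = 10
leading_zeros = num_bits - 1 = 9
binary(853) = 1101010101

Elias gamma(853) = '000000000' + '1101010101' = 0000000001101010101 (19 bits)


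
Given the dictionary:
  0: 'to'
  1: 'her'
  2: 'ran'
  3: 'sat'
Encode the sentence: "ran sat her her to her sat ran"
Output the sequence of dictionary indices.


Look up each word in the dictionary:
  'ran' -> 2
  'sat' -> 3
  'her' -> 1
  'her' -> 1
  'to' -> 0
  'her' -> 1
  'sat' -> 3
  'ran' -> 2

Encoded: [2, 3, 1, 1, 0, 1, 3, 2]


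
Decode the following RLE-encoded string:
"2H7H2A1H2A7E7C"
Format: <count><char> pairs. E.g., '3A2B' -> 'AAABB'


Expanding each <count><char> pair:
  2H -> 'HH'
  7H -> 'HHHHHHH'
  2A -> 'AA'
  1H -> 'H'
  2A -> 'AA'
  7E -> 'EEEEEEE'
  7C -> 'CCCCCCC'

Decoded = HHHHHHHHHAAHAAEEEEEEECCCCCCC


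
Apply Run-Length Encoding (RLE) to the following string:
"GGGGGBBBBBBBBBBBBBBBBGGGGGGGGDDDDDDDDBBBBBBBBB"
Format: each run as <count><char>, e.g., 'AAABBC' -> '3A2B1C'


Scanning runs left to right:
  i=0: run of 'G' x 5 -> '5G'
  i=5: run of 'B' x 16 -> '16B'
  i=21: run of 'G' x 8 -> '8G'
  i=29: run of 'D' x 8 -> '8D'
  i=37: run of 'B' x 9 -> '9B'

RLE = 5G16B8G8D9B


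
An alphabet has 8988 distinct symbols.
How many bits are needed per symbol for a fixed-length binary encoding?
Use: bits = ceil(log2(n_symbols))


log2(8988) = 13.1338
Bracket: 2^13 = 8192 < 8988 <= 2^14 = 16384
So ceil(log2(8988)) = 14

bits = ceil(log2(8988)) = ceil(13.1338) = 14 bits


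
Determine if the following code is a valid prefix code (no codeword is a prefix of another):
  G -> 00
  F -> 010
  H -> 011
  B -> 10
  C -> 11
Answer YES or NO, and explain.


Checking each pair (does one codeword prefix another?):
  G='00' vs F='010': no prefix
  G='00' vs H='011': no prefix
  G='00' vs B='10': no prefix
  G='00' vs C='11': no prefix
  F='010' vs G='00': no prefix
  F='010' vs H='011': no prefix
  F='010' vs B='10': no prefix
  F='010' vs C='11': no prefix
  H='011' vs G='00': no prefix
  H='011' vs F='010': no prefix
  H='011' vs B='10': no prefix
  H='011' vs C='11': no prefix
  B='10' vs G='00': no prefix
  B='10' vs F='010': no prefix
  B='10' vs H='011': no prefix
  B='10' vs C='11': no prefix
  C='11' vs G='00': no prefix
  C='11' vs F='010': no prefix
  C='11' vs H='011': no prefix
  C='11' vs B='10': no prefix
No violation found over all pairs.

YES -- this is a valid prefix code. No codeword is a prefix of any other codeword.


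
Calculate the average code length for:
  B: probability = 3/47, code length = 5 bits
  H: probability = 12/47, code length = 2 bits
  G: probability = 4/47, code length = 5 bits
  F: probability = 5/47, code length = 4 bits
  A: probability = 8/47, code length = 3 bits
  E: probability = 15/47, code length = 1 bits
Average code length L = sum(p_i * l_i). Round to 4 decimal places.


Weighted contributions p_i * l_i:
  B: (3/47) * 5 = 15/47
  H: (12/47) * 2 = 24/47
  G: (4/47) * 5 = 20/47
  F: (5/47) * 4 = 20/47
  A: (8/47) * 3 = 24/47
  E: (15/47) * 1 = 15/47
Sum = (15 + 24 + 20 + 20 + 24 + 15)/47 = 118/47

L = 118/47 = 2.5106 bits/symbol


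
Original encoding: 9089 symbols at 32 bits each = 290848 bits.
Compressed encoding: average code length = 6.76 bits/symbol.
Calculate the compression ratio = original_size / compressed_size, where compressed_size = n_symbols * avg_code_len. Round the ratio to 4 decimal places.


original_size = n_symbols * orig_bits = 9089 * 32 = 290848 bits
compressed_size = n_symbols * avg_code_len = 9089 * 6.76 = 61441.64 bits
ratio = original_size / compressed_size = 290848 / 61441.64 = 4.7337

Compression ratio = 4.7337


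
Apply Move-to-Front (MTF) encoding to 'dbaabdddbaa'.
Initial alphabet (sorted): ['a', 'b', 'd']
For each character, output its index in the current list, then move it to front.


MTF encoding:
'd': index 2 in ['a', 'b', 'd'] -> ['d', 'a', 'b']
'b': index 2 in ['d', 'a', 'b'] -> ['b', 'd', 'a']
'a': index 2 in ['b', 'd', 'a'] -> ['a', 'b', 'd']
'a': index 0 in ['a', 'b', 'd'] -> ['a', 'b', 'd']
'b': index 1 in ['a', 'b', 'd'] -> ['b', 'a', 'd']
'd': index 2 in ['b', 'a', 'd'] -> ['d', 'b', 'a']
'd': index 0 in ['d', 'b', 'a'] -> ['d', 'b', 'a']
'd': index 0 in ['d', 'b', 'a'] -> ['d', 'b', 'a']
'b': index 1 in ['d', 'b', 'a'] -> ['b', 'd', 'a']
'a': index 2 in ['b', 'd', 'a'] -> ['a', 'b', 'd']
'a': index 0 in ['a', 'b', 'd'] -> ['a', 'b', 'd']


Output: [2, 2, 2, 0, 1, 2, 0, 0, 1, 2, 0]


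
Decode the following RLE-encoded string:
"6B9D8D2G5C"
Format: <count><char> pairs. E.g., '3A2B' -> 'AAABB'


Expanding each <count><char> pair:
  6B -> 'BBBBBB'
  9D -> 'DDDDDDDDD'
  8D -> 'DDDDDDDD'
  2G -> 'GG'
  5C -> 'CCCCC'

Decoded = BBBBBBDDDDDDDDDDDDDDDDDGGCCCCC


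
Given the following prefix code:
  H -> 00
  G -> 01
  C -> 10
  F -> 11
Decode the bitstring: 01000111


Decoding step by step:
Bits 01 -> G
Bits 00 -> H
Bits 01 -> G
Bits 11 -> F


Decoded message: GHGF


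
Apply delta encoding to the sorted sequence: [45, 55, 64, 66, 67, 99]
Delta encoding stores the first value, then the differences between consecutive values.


First value: 45
Deltas:
  55 - 45 = 10
  64 - 55 = 9
  66 - 64 = 2
  67 - 66 = 1
  99 - 67 = 32


Delta encoded: [45, 10, 9, 2, 1, 32]


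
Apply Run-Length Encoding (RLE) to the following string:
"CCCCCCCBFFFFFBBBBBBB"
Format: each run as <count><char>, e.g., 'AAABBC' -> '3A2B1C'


Scanning runs left to right:
  i=0: run of 'C' x 7 -> '7C'
  i=7: run of 'B' x 1 -> '1B'
  i=8: run of 'F' x 5 -> '5F'
  i=13: run of 'B' x 7 -> '7B'

RLE = 7C1B5F7B


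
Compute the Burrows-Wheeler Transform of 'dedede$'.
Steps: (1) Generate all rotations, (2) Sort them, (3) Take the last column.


Rotations (sorted):
  0: $dedede -> last char: e
  1: de$dede -> last char: e
  2: dede$de -> last char: e
  3: dedede$ -> last char: $
  4: e$deded -> last char: d
  5: ede$ded -> last char: d
  6: edede$d -> last char: d


BWT = eee$ddd


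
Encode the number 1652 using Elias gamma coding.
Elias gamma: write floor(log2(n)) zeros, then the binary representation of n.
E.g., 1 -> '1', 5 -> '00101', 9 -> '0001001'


num_bits = floor(log2(1652)) + 1 = 11
leading_zeros = num_bits - 1 = 10
binary(1652) = 11001110100

Elias gamma(1652) = '0000000000' + '11001110100' = 000000000011001110100 (21 bits)


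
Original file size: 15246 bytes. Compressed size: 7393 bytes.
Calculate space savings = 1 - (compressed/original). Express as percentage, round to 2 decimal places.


ratio = compressed/original = 7393/15246 = 0.484914
savings = 1 - ratio = 1 - 0.484914 = 0.515086
as a percentage: 0.515086 * 100 = 51.51%

Space savings = 1 - 7393/15246 = 51.51%


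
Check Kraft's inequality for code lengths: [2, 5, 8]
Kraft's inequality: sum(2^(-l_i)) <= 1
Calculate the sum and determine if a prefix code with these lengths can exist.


Sum = 2^(-2) + 2^(-5) + 2^(-8)
    = 0.25 + 0.03125 + 0.00390625
    = 73/256 = 0.28515625
Since 0.28515625 <= 1, Kraft's inequality IS satisfied.
A prefix code with these lengths CAN exist.

Kraft sum = 0.28515625. Satisfied.


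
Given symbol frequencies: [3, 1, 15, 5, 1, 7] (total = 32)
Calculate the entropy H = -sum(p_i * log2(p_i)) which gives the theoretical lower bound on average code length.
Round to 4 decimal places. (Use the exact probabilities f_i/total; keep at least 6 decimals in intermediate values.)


Per-symbol terms -p_i * log2(p_i) with p_i = f_i/32:
  p = 3/32 = 0.093750: log2(p) = -3.415037, -p*log2(p) = 0.320160
  p = 1/32 = 0.031250: log2(p) = -5.000000, -p*log2(p) = 0.156250
  p = 15/32 = 0.468750: log2(p) = -1.093109, -p*log2(p) = 0.512395
  p = 5/32 = 0.156250: log2(p) = -2.678072, -p*log2(p) = 0.418449
  p = 1/32 = 0.031250: log2(p) = -5.000000, -p*log2(p) = 0.156250
  p = 7/32 = 0.218750: log2(p) = -2.192645, -p*log2(p) = 0.479641
H = 0.320160 + 0.156250 + 0.512395 + 0.418449 + 0.156250 + 0.479641 = 2.043145

H = 2.0431 bits/symbol


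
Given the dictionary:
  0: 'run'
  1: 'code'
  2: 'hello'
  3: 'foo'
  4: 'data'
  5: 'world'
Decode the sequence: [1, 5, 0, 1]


Look up each index in the dictionary:
  1 -> 'code'
  5 -> 'world'
  0 -> 'run'
  1 -> 'code'

Decoded: "code world run code"


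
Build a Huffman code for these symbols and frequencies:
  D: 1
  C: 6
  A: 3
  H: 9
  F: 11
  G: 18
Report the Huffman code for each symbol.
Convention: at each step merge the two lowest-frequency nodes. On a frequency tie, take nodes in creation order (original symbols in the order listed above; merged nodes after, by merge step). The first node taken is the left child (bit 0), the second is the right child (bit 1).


Huffman tree construction:
Step 1: Merge D(1) + A(3) = 4
Step 2: Merge (D+A)(4) + C(6) = 10
Step 3: Merge H(9) + ((D+A)+C)(10) = 19
Step 4: Merge F(11) + G(18) = 29
Step 5: Merge (H+((D+A)+C))(19) + (F+G)(29) = 48
Read each symbol's code off the tree from the root (left child = 0, right child = 1).

Codes:
  D: 0100 (length 4)
  C: 011 (length 3)
  A: 0101 (length 4)
  H: 00 (length 2)
  F: 10 (length 2)
  G: 11 (length 2)
Average code length: 110/48 = 2.2917 bits/symbol


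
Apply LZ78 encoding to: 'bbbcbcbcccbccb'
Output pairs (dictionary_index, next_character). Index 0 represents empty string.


LZ78 encoding steps:
Dictionary: {0: ''}
Step 1: w='' (idx 0), next='b' -> output (0, 'b'), add 'b' as idx 1
Step 2: w='b' (idx 1), next='b' -> output (1, 'b'), add 'bb' as idx 2
Step 3: w='' (idx 0), next='c' -> output (0, 'c'), add 'c' as idx 3
Step 4: w='b' (idx 1), next='c' -> output (1, 'c'), add 'bc' as idx 4
Step 5: w='bc' (idx 4), next='c' -> output (4, 'c'), add 'bcc' as idx 5
Step 6: w='c' (idx 3), next='b' -> output (3, 'b'), add 'cb' as idx 6
Step 7: w='c' (idx 3), next='c' -> output (3, 'c'), add 'cc' as idx 7
Step 8: w='b' (idx 1), end of input -> output (1, '')


Encoded: [(0, 'b'), (1, 'b'), (0, 'c'), (1, 'c'), (4, 'c'), (3, 'b'), (3, 'c'), (1, '')]


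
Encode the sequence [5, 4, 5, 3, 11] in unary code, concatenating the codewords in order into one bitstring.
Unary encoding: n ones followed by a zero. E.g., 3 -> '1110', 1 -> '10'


Encode each number as n ones followed by a terminating 0:
  5 -> 111110 (6 bits)
  4 -> 11110 (5 bits)
  5 -> 111110 (6 bits)
  3 -> 1110 (4 bits)
  11 -> 111111111110 (12 bits)
Total length = 6 + 5 + 6 + 4 + 12 = 33 bits.

Unary([5, 4, 5, 3, 11]) = 111110111101111101110111111111110 (33 bits)


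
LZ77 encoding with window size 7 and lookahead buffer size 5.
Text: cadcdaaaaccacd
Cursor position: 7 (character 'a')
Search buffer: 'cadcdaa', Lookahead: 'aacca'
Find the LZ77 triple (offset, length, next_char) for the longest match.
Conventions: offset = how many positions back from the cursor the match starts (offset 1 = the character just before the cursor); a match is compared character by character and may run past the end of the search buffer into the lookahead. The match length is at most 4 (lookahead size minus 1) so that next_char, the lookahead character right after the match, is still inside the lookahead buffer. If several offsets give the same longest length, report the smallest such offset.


Try each offset into the search buffer:
  offset=1 (pos 6, char 'a'): match length 2
  offset=2 (pos 5, char 'a'): match length 2
  offset=3 (pos 4, char 'd'): match length 0
  offset=4 (pos 3, char 'c'): match length 0
  offset=5 (pos 2, char 'd'): match length 0
  offset=6 (pos 1, char 'a'): match length 1
  offset=7 (pos 0, char 'c'): match length 0
Longest match has length 2, found at offsets 1, 2; take the smallest, offset 1.
next_char = character at position 7 + 2 = 9 -> 'c'

Best match: offset=1, length=2 (matching 'aa' starting at position 6)
LZ77 triple: (1, 2, 'c')


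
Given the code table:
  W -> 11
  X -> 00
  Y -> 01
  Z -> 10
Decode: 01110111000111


Decoding:
01 -> Y
11 -> W
01 -> Y
11 -> W
00 -> X
01 -> Y
11 -> W


Result: YWYWXYW


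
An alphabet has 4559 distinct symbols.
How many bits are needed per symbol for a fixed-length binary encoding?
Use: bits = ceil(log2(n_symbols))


log2(4559) = 12.1545
Bracket: 2^12 = 4096 < 4559 <= 2^13 = 8192
So ceil(log2(4559)) = 13

bits = ceil(log2(4559)) = ceil(12.1545) = 13 bits


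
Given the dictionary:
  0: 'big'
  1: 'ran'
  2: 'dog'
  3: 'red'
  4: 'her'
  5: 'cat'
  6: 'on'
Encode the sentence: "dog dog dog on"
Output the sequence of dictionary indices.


Look up each word in the dictionary:
  'dog' -> 2
  'dog' -> 2
  'dog' -> 2
  'on' -> 6

Encoded: [2, 2, 2, 6]


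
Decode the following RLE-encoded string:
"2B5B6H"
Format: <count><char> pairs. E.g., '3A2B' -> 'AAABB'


Expanding each <count><char> pair:
  2B -> 'BB'
  5B -> 'BBBBB'
  6H -> 'HHHHHH'

Decoded = BBBBBBBHHHHHH


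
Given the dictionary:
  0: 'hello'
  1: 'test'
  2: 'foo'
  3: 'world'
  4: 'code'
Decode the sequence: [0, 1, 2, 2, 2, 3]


Look up each index in the dictionary:
  0 -> 'hello'
  1 -> 'test'
  2 -> 'foo'
  2 -> 'foo'
  2 -> 'foo'
  3 -> 'world'

Decoded: "hello test foo foo foo world"


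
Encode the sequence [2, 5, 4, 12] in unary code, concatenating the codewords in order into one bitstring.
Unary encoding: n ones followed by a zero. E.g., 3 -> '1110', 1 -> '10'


Encode each number as n ones followed by a terminating 0:
  2 -> 110 (3 bits)
  5 -> 111110 (6 bits)
  4 -> 11110 (5 bits)
  12 -> 1111111111110 (13 bits)
Total length = 3 + 6 + 5 + 13 = 27 bits.

Unary([2, 5, 4, 12]) = 110111110111101111111111110 (27 bits)


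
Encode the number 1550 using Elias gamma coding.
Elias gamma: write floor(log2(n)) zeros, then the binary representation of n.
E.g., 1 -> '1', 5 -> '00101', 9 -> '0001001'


num_bits = floor(log2(1550)) + 1 = 11
leading_zeros = num_bits - 1 = 10
binary(1550) = 11000001110

Elias gamma(1550) = '0000000000' + '11000001110' = 000000000011000001110 (21 bits)


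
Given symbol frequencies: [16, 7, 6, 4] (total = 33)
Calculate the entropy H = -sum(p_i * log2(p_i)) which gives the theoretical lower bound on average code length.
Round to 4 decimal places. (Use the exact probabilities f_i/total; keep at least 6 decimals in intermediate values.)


Per-symbol terms -p_i * log2(p_i) with p_i = f_i/33:
  p = 16/33 = 0.484848: log2(p) = -1.044394, -p*log2(p) = 0.506373
  p = 7/33 = 0.212121: log2(p) = -2.237039, -p*log2(p) = 0.474523
  p = 6/33 = 0.181818: log2(p) = -2.459432, -p*log2(p) = 0.447169
  p = 4/33 = 0.121212: log2(p) = -3.044394, -p*log2(p) = 0.369017
H = 0.506373 + 0.474523 + 0.447169 + 0.369017 = 1.797082

H = 1.7971 bits/symbol


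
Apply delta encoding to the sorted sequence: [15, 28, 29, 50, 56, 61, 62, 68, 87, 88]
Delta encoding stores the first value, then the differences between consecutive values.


First value: 15
Deltas:
  28 - 15 = 13
  29 - 28 = 1
  50 - 29 = 21
  56 - 50 = 6
  61 - 56 = 5
  62 - 61 = 1
  68 - 62 = 6
  87 - 68 = 19
  88 - 87 = 1


Delta encoded: [15, 13, 1, 21, 6, 5, 1, 6, 19, 1]


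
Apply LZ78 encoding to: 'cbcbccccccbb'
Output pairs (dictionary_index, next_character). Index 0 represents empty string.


LZ78 encoding steps:
Dictionary: {0: ''}
Step 1: w='' (idx 0), next='c' -> output (0, 'c'), add 'c' as idx 1
Step 2: w='' (idx 0), next='b' -> output (0, 'b'), add 'b' as idx 2
Step 3: w='c' (idx 1), next='b' -> output (1, 'b'), add 'cb' as idx 3
Step 4: w='c' (idx 1), next='c' -> output (1, 'c'), add 'cc' as idx 4
Step 5: w='cc' (idx 4), next='c' -> output (4, 'c'), add 'ccc' as idx 5
Step 6: w='cb' (idx 3), next='b' -> output (3, 'b'), add 'cbb' as idx 6


Encoded: [(0, 'c'), (0, 'b'), (1, 'b'), (1, 'c'), (4, 'c'), (3, 'b')]


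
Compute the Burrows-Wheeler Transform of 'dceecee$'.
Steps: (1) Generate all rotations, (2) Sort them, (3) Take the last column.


Rotations (sorted):
  0: $dceecee -> last char: e
  1: cee$dcee -> last char: e
  2: ceecee$d -> last char: d
  3: dceecee$ -> last char: $
  4: e$dceece -> last char: e
  5: ecee$dce -> last char: e
  6: ee$dceec -> last char: c
  7: eecee$dc -> last char: c


BWT = eed$eecc


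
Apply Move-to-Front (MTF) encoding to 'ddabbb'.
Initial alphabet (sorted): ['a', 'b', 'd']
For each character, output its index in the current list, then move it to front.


MTF encoding:
'd': index 2 in ['a', 'b', 'd'] -> ['d', 'a', 'b']
'd': index 0 in ['d', 'a', 'b'] -> ['d', 'a', 'b']
'a': index 1 in ['d', 'a', 'b'] -> ['a', 'd', 'b']
'b': index 2 in ['a', 'd', 'b'] -> ['b', 'a', 'd']
'b': index 0 in ['b', 'a', 'd'] -> ['b', 'a', 'd']
'b': index 0 in ['b', 'a', 'd'] -> ['b', 'a', 'd']


Output: [2, 0, 1, 2, 0, 0]


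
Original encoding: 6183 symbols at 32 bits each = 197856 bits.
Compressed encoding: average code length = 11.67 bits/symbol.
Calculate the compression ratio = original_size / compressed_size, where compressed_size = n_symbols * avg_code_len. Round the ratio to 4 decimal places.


original_size = n_symbols * orig_bits = 6183 * 32 = 197856 bits
compressed_size = n_symbols * avg_code_len = 6183 * 11.67 = 72155.61 bits
ratio = original_size / compressed_size = 197856 / 72155.61 = 2.7421

Compression ratio = 2.7421


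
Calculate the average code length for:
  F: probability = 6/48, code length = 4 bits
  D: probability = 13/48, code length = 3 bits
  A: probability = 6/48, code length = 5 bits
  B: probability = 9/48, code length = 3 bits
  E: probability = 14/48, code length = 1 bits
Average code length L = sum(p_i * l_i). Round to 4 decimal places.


Weighted contributions p_i * l_i:
  F: (6/48) * 4 = 24/48
  D: (13/48) * 3 = 39/48
  A: (6/48) * 5 = 30/48
  B: (9/48) * 3 = 27/48
  E: (14/48) * 1 = 14/48
Sum = (24 + 39 + 30 + 27 + 14)/48 = 134/48

L = 134/48 = 2.7917 bits/symbol


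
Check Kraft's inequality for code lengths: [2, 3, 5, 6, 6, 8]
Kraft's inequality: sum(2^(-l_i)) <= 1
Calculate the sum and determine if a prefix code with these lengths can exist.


Sum = 2^(-2) + 2^(-3) + 2^(-5) + 2^(-6) + 2^(-6) + 2^(-8)
    = 0.25 + 0.125 + 0.03125 + 0.015625 + 0.015625 + 0.00390625
    = 113/256 = 0.44140625
Since 0.44140625 <= 1, Kraft's inequality IS satisfied.
A prefix code with these lengths CAN exist.

Kraft sum = 0.44140625. Satisfied.


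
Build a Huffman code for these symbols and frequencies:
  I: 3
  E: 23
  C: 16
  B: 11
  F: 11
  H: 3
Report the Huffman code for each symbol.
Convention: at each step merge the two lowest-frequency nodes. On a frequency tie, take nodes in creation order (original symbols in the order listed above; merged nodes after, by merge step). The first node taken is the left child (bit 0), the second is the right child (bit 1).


Huffman tree construction:
Step 1: Merge I(3) + H(3) = 6
Step 2: Merge (I+H)(6) + B(11) = 17
Step 3: Merge F(11) + C(16) = 27
Step 4: Merge ((I+H)+B)(17) + E(23) = 40
Step 5: Merge (F+C)(27) + (((I+H)+B)+E)(40) = 67
Read each symbol's code off the tree from the root (left child = 0, right child = 1).

Codes:
  I: 1000 (length 4)
  E: 11 (length 2)
  C: 01 (length 2)
  B: 101 (length 3)
  F: 00 (length 2)
  H: 1001 (length 4)
Average code length: 157/67 = 2.3433 bits/symbol


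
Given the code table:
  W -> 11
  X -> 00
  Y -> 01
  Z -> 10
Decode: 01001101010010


Decoding:
01 -> Y
00 -> X
11 -> W
01 -> Y
01 -> Y
00 -> X
10 -> Z


Result: YXWYYXZ


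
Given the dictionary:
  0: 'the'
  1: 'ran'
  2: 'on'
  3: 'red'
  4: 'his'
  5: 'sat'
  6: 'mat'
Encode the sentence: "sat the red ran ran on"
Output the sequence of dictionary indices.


Look up each word in the dictionary:
  'sat' -> 5
  'the' -> 0
  'red' -> 3
  'ran' -> 1
  'ran' -> 1
  'on' -> 2

Encoded: [5, 0, 3, 1, 1, 2]


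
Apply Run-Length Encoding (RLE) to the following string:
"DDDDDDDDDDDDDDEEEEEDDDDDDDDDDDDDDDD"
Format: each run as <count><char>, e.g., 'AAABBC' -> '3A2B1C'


Scanning runs left to right:
  i=0: run of 'D' x 14 -> '14D'
  i=14: run of 'E' x 5 -> '5E'
  i=19: run of 'D' x 16 -> '16D'

RLE = 14D5E16D


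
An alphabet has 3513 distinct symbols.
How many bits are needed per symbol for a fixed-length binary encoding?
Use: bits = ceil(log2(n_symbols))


log2(3513) = 11.7785
Bracket: 2^11 = 2048 < 3513 <= 2^12 = 4096
So ceil(log2(3513)) = 12

bits = ceil(log2(3513)) = ceil(11.7785) = 12 bits


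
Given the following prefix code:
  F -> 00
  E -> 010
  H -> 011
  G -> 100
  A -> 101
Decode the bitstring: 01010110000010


Decoding step by step:
Bits 010 -> E
Bits 101 -> A
Bits 100 -> G
Bits 00 -> F
Bits 010 -> E


Decoded message: EAGFE


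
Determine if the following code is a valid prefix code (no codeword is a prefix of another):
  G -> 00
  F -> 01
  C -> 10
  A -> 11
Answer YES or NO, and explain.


Checking each pair (does one codeword prefix another?):
  G='00' vs F='01': no prefix
  G='00' vs C='10': no prefix
  G='00' vs A='11': no prefix
  F='01' vs G='00': no prefix
  F='01' vs C='10': no prefix
  F='01' vs A='11': no prefix
  C='10' vs G='00': no prefix
  C='10' vs F='01': no prefix
  C='10' vs A='11': no prefix
  A='11' vs G='00': no prefix
  A='11' vs F='01': no prefix
  A='11' vs C='10': no prefix
No violation found over all pairs.

YES -- this is a valid prefix code. No codeword is a prefix of any other codeword.


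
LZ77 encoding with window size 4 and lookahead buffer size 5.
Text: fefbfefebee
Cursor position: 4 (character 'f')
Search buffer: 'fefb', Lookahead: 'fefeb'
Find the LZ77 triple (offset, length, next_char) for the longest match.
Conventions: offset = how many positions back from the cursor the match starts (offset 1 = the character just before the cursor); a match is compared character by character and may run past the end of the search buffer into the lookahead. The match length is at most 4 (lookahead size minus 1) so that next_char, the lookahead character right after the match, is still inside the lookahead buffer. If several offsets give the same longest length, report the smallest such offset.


Try each offset into the search buffer:
  offset=1 (pos 3, char 'b'): match length 0
  offset=2 (pos 2, char 'f'): match length 1
  offset=3 (pos 1, char 'e'): match length 0
  offset=4 (pos 0, char 'f'): match length 3
Longest match has length 3 at offset 4.
next_char = character at position 4 + 3 = 7 -> 'e'

Best match: offset=4, length=3 (matching 'fef' starting at position 0)
LZ77 triple: (4, 3, 'e')


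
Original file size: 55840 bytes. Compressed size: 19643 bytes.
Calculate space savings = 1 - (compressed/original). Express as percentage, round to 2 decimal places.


ratio = compressed/original = 19643/55840 = 0.351773
savings = 1 - ratio = 1 - 0.351773 = 0.648227
as a percentage: 0.648227 * 100 = 64.82%

Space savings = 1 - 19643/55840 = 64.82%


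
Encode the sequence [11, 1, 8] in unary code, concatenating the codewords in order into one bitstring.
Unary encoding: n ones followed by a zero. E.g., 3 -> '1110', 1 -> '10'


Encode each number as n ones followed by a terminating 0:
  11 -> 111111111110 (12 bits)
  1 -> 10 (2 bits)
  8 -> 111111110 (9 bits)
Total length = 12 + 2 + 9 = 23 bits.

Unary([11, 1, 8]) = 11111111111010111111110 (23 bits)


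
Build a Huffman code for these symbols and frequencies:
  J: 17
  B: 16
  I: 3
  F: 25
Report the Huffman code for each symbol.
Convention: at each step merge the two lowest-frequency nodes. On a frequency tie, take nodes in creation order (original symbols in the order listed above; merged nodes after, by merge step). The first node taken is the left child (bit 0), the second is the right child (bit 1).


Huffman tree construction:
Step 1: Merge I(3) + B(16) = 19
Step 2: Merge J(17) + (I+B)(19) = 36
Step 3: Merge F(25) + (J+(I+B))(36) = 61
Read each symbol's code off the tree from the root (left child = 0, right child = 1).

Codes:
  J: 10 (length 2)
  B: 111 (length 3)
  I: 110 (length 3)
  F: 0 (length 1)
Average code length: 116/61 = 1.9016 bits/symbol


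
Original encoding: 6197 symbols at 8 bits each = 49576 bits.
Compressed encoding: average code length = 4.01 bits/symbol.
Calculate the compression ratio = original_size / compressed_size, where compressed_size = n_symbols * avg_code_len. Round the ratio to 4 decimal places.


original_size = n_symbols * orig_bits = 6197 * 8 = 49576 bits
compressed_size = n_symbols * avg_code_len = 6197 * 4.01 = 24849.97 bits
ratio = original_size / compressed_size = 49576 / 24849.97 = 1.995

Compression ratio = 1.995


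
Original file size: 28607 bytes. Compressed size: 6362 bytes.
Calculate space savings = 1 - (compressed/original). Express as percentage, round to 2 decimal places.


ratio = compressed/original = 6362/28607 = 0.222393
savings = 1 - ratio = 1 - 0.222393 = 0.777607
as a percentage: 0.777607 * 100 = 77.76%

Space savings = 1 - 6362/28607 = 77.76%


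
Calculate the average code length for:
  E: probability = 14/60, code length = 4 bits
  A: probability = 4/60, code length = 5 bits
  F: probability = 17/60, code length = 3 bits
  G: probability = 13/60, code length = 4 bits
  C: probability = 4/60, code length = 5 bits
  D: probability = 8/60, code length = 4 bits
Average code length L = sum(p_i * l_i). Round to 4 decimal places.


Weighted contributions p_i * l_i:
  E: (14/60) * 4 = 56/60
  A: (4/60) * 5 = 20/60
  F: (17/60) * 3 = 51/60
  G: (13/60) * 4 = 52/60
  C: (4/60) * 5 = 20/60
  D: (8/60) * 4 = 32/60
Sum = (56 + 20 + 51 + 52 + 20 + 32)/60 = 231/60

L = 231/60 = 3.8500 bits/symbol


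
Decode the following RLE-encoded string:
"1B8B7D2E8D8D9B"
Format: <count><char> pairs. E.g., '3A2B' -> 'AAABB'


Expanding each <count><char> pair:
  1B -> 'B'
  8B -> 'BBBBBBBB'
  7D -> 'DDDDDDD'
  2E -> 'EE'
  8D -> 'DDDDDDDD'
  8D -> 'DDDDDDDD'
  9B -> 'BBBBBBBBB'

Decoded = BBBBBBBBBDDDDDDDEEDDDDDDDDDDDDDDDDBBBBBBBBB
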